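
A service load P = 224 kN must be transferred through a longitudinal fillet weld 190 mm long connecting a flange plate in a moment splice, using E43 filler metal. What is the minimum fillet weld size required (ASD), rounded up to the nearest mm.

w = 13 mm

E43XX → F_EXX = 430 MPa.
Total weld length L = 190 mm.
Required throat t_e = P × Ω / (0.6 F_EXX × L) = 224 × 2.0 / (0.6 × 430 × 190 × 10⁻³) = 9.139 mm.
Required leg w = t_e / 0.707 = 12.93 mm → use 13 mm.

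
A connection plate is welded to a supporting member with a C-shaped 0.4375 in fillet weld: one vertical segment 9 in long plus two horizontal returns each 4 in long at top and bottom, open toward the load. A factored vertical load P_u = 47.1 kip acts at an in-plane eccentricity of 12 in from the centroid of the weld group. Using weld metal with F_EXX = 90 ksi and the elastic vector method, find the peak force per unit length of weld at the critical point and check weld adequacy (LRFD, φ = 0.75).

Total weld length L_w = 17 in. Treat welds as unit-width lines.
Centroid: x̄ = 2×4×2 / 17 = 0.9412 in from the vertical weld.
Polar moment about centroid: J = I_x + I_y = [9³/12 + 2×4×4.5²] + [9×0.9412² + 2(4³/12 + 4×1.059²)] = 250.4 in³.
Direct shear f_v = P/L_w = 47.1 / 17 = 2.771 kip/in (vertical).
Torsion M = P·e = 47.1 × 12 = 565.2 kip·in.
Critical point at (x, y) = (3.059, 4.5) from centroid. f_tx = M·y/J = 10.16 kip/in; f_ty = M·x/J = 6.906 kip/in.
Resultant f_max = √[f_tx² + (f_v + f_ty)²] = √[10.16² + (2.771 + 6.906)²] = 14.03 kip/in.
Capacity per unit length: φr_n = 0.75 × 0.6 × 90 × (0.707 × 0.4375) = 12.53 kip/in.
14.03 > 12.53 → NOT adequate.

f_max ≈ 14 kip/in; NOT adequate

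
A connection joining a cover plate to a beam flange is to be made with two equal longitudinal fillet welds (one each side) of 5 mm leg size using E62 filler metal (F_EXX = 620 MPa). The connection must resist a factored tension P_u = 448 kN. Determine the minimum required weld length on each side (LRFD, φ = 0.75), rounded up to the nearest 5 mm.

Throat t_e = 0.707 × 5 = 3.535 mm.
φr_n = 0.75 × 0.6 × 620 × 3.535 × 10⁻³ = 0.9863 kN/mm.
L_req = P_u / φr_n = 448 / 0.9863 = 454.2 mm total.
Per side: 454.2 / 2 = 227.1 mm.
Round up → use L = 230 mm on each side.

L = 230 mm on each side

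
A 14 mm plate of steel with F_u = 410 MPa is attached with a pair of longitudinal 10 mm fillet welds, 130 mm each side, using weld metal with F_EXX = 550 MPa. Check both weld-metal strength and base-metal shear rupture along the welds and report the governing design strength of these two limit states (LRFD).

φR_n ≈ 455 kN (weld metal governs)

t_e = 0.707 × 10 = 7.07 mm; L = 260 mm.
Weld metal: φR_n = 0.75 × 0.6 × 550 × 7.07 × 260 × 10⁻³ = 455 kN.
Base metal (shear rupture): φR_n = 0.75 × 0.6 × 410 × 14 × 260 × 10⁻³ = 671.6 kN.
Governing: weld metal.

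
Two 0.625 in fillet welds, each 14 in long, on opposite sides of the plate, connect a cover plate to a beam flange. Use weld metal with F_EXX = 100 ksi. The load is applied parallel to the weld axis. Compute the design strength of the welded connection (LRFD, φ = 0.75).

Effective throat t_e = 0.707 × 0.625 = 0.4419 in.
Total length L = 28 in; A_we = 0.4419 × 28 = 12.37 in².
F_nw = 0.6 F_EXX = 0.6 × 100 = 60 ksi.
φR_n = 0.75 × 60 × 12.37 = 556.8 kip.

φR_n ≈ 557 kip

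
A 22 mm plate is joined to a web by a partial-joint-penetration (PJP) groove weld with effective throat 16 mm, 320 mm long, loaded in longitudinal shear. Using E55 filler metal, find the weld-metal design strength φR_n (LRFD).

E55XX → F_EXX = 550 MPa.
Effective throat (given) t_e = 16 mm.
A_we = 16 × 320 = 5120 mm².
F_nw = 0.6 F_EXX = 330 MPa.
φR_n = 0.75 × 330 × 5120 × 10⁻³ = 1267 kN.

φR_n ≈ 1270 kN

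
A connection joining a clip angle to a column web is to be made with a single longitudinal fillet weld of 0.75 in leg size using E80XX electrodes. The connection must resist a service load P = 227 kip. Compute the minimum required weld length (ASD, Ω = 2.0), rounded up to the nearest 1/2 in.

E80XX → F_EXX = 80 ksi.
Throat t_e = 0.707 × 0.75 = 0.5302 in.
r_n/Ω = (0.6 × 80 × 0.5302) / 2.0 = 12.73 kip/in.
L_req = P / (r_n/Ω) = 227 / 12.73 = 17.84 in total.
Round up → use L = 18 in.

L = 18 in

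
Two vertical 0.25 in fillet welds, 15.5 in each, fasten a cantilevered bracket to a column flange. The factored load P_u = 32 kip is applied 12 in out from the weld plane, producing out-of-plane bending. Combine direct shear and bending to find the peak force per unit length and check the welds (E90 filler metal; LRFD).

f_max ≈ 4.9 kip/in; adequate

E90XX → F_EXX = 90 ksi.
L_w = 2 × 15.5 = 31 in; section modulus (unit throat) S = 2 × L²/6 = 80.08 in².
Direct shear f_v = P/L_w = 32/31 = 1.032 kip/in.
Moment M = P × e = 32 × 12 = 384 kip·in; bending f_b = M/S = 4.795 kip/in.
f_max = √(f_v² + f_b²) = √(1.032² + 4.795²) = 4.905 kip/in.
φr_n = 0.75 × 0.6 × 90 × (0.707 × 0.25) = 7.158 kip/in → adequate.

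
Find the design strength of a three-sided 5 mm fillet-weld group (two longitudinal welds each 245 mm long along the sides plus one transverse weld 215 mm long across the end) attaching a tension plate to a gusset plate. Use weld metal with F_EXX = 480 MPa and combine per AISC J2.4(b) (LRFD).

t_e = 0.707 × 5 = 3.535 mm.
R_nwl = 0.6 × 480 × 3.535 × 490 × 10⁻³ = 498.9 kN (longitudinal, 2 welds).
R_nwt = 0.6 × 480 × 3.535 × 215 × 10⁻³ = 218.9 kN (transverse, base value).
(i) R_nwl + R_nwt = 717.7 kN; (ii) 0.85 R_nwl + 1.5 R_nwt = 752.4 kN.
R_n = max = 752.4 kN [governs: (ii)]; φR_n = 564.3 kN.

φR_n ≈ 564 kN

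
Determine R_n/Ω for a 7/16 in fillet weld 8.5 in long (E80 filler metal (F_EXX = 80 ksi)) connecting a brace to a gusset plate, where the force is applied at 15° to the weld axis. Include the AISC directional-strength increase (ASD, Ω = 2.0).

t_e = 0.707 × 0.4375 = 0.3093 in; A_we = 0.3093 × 8.5 = 2.629 in².
Directional factor: 1.0 + 0.5 sin^1.5(15°) = 1.066.
F_nw = 0.6 × 80 × 1.066 = 51.16 ksi.
R_n/Ω = (51.16 × 2.629) / 2.0 = 67.25 kip.

R_n/Ω ≈ 67.3 kip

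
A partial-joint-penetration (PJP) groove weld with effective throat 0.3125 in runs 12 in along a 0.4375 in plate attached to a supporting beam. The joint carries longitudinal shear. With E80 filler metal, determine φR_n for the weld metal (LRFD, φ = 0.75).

E80XX → F_EXX = 80 ksi.
Effective throat (given) t_e = 0.3125 in.
A_we = 0.3125 × 12 = 3.75 in².
F_nw = 0.6 F_EXX = 48 ksi.
φR_n = 0.75 × 48 × 3.75 = 135 kips.

φR_n ≈ 135 kips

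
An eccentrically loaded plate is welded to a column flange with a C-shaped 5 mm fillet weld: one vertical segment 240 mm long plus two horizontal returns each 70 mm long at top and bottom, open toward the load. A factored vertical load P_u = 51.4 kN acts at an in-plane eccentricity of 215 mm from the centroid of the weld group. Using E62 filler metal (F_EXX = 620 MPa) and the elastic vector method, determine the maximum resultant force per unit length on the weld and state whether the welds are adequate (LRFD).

f_max ≈ 513 N/mm; adequate

Total weld length L_w = 380 mm. Treat welds as unit-width lines.
Centroid: x̄ = 2×70×35 / 380 = 12.89 mm from the vertical weld.
Polar moment about centroid: J = I_x + I_y = [240³/12 + 2×70×120²] + [240×12.89² + 2(70³/12 + 70×22.11²)] = 3333000 mm³.
Direct shear f_v = P/L_w = 51.4×10³ / 380 = 135.3 N/mm (vertical).
Torsion M = P·e = 51.4×10³ × 215 = 11051000 N·mm.
Critical point at (x, y) = (57.11, 120) from centroid. f_tx = M·y/J = 397.8 N/mm; f_ty = M·x/J = 189.3 N/mm.
Resultant f_max = √[f_tx² + (f_v + f_ty)²] = √[397.8² + (135.3 + 189.3)²] = 513.4 N/mm.
Capacity per unit length: φr_n = 0.75 × 0.6 × 620 × (0.707 × 5) = 986.3 N/mm.
513.4 ≤ 986.3 → adequate.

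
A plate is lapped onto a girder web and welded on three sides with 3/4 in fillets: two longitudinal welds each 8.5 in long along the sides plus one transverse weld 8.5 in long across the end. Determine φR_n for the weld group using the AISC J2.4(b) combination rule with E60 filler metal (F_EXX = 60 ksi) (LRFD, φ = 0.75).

t_e = 0.707 × 0.75 = 0.5302 in.
R_nwl = 0.6 × 60 × 0.5302 × 17 = 324.5 kip (longitudinal, 2 welds).
R_nwt = 0.6 × 60 × 0.5302 × 8.5 = 162.3 kip (transverse, base value).
(i) R_nwl + R_nwt = 486.8 kip; (ii) 0.85 R_nwl + 1.5 R_nwt = 519.2 kip.
R_n = max = 519.2 kip [governs: (ii)]; φR_n = 389.4 kip.

φR_n ≈ 389 kip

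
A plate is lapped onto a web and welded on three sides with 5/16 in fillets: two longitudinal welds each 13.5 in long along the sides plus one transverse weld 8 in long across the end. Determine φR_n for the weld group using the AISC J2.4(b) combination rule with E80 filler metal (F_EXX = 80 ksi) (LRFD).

φR_n ≈ 278 kip

t_e = 0.707 × 0.3125 = 0.2209 in.
R_nwl = 0.6 × 80 × 0.2209 × 27 = 286.3 kip (longitudinal, 2 welds).
R_nwt = 0.6 × 80 × 0.2209 × 8 = 84.84 kip (transverse, base value).
(i) R_nwl + R_nwt = 371.2 kip; (ii) 0.85 R_nwl + 1.5 R_nwt = 370.6 kip.
R_n = max = 371.2 kip [governs: (i)]; φR_n = 278.4 kip.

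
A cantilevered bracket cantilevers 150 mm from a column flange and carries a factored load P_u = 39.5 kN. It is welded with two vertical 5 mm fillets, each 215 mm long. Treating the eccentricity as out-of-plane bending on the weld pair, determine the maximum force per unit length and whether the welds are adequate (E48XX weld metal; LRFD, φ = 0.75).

E48XX → F_EXX = 480 MPa.
L_w = 2 × 215 = 430 mm; section modulus (unit throat) S = 2 × L²/6 = 15410 mm².
Direct shear f_v = P/L_w = 39.5×10³/430 = 91.86 N/mm.
Moment M = P × e = 39.5×10³ × 150 = 5925000 N·mm; bending f_b = M/S = 384.5 N/mm.
f_max = √(f_v² + f_b²) = √(91.86² + 384.5²) = 395.4 N/mm.
φr_n = 0.75 × 0.6 × 480 × (0.707 × 5) = 763.6 N/mm → adequate.

f_max ≈ 395 N/mm; adequate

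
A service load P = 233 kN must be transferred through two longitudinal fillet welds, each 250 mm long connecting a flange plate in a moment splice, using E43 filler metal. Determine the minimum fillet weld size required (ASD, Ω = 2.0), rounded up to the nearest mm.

E43XX → F_EXX = 430 MPa.
Total weld length L = 500 mm.
Required throat t_e = P × Ω / (0.6 F_EXX × L) = 233 × 2.0 / (0.6 × 430 × 500 × 10⁻³) = 3.612 mm.
Required leg w = t_e / 0.707 = 5.109 mm → use 6 mm.

w = 6 mm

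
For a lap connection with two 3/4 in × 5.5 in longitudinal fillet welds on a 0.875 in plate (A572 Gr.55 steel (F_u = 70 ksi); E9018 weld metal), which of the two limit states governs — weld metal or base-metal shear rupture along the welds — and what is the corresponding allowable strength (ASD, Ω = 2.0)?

R_n/Ω ≈ 157 kip (weld metal governs)

E90XX → F_EXX = 90 ksi.
t_e = 0.707 × 0.75 = 0.5302 in; L = 11 in.
Weld metal: R_n/Ω = (1/2.0) × 0.6 × 90 × 0.5302 × 11 = 157.5 kip.
Base metal (shear rupture): R_n/Ω = (1/2.0) × 0.6 × 70 × 0.875 × 11 = 202.1 kip.
Governing: weld metal.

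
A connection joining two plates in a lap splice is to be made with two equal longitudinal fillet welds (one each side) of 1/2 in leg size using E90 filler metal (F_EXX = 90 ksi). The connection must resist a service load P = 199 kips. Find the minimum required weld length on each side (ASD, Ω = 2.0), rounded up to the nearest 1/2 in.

L = 10.5 in on each side

Throat t_e = 0.707 × 0.5 = 0.3535 in.
r_n/Ω = (0.6 × 90 × 0.3535) / 2.0 = 9.544 kip/in.
L_req = P / (r_n/Ω) = 199 / 9.544 = 20.85 in total.
Per side: 20.85 / 2 = 10.42 in.
Round up → use L = 10.5 in on each side.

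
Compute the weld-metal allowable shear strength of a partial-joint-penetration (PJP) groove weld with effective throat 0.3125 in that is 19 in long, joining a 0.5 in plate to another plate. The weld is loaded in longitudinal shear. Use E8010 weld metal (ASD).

E80XX → F_EXX = 80 ksi.
Effective throat (given) t_e = 0.3125 in.
A_we = 0.3125 × 19 = 5.938 in².
F_nw = 0.6 F_EXX = 48 ksi.
R_n/Ω = (48 × 5.938) / 2.0 = 142.5 kips.

R_n/Ω ≈ 142 kips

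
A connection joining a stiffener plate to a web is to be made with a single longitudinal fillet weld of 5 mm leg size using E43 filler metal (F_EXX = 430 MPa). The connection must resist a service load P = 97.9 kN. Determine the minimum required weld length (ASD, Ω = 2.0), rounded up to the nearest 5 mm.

L = 215 mm

Throat t_e = 0.707 × 5 = 3.535 mm.
r_n/Ω = (0.6 × 430 × 3.535) / 2.0 = 456 N/mm = 0.456 kN/mm.
L_req = P / (r_n/Ω) = 97.9 / 0.456 = 214.7 mm total.
Round up → use L = 215 mm.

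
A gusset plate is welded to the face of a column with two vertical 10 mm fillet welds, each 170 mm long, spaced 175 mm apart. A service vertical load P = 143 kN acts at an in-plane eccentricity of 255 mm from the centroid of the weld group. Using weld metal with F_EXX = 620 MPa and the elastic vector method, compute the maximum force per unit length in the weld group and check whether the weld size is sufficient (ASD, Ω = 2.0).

f_max ≈ 1630 N/mm; NOT adequate

Total weld length L_w = 340 mm. Treat welds as unit-width lines.
Polar moment about centroid: J = 2[d³/12 + d(b/2)²] = 2[170³/12 + 170×87.5²] = 3422000 mm³.
Direct shear f_v = P/L_w = 143×10³ / 340 = 420.6 N/mm (vertical).
Torsion M = P·e = 143×10³ × 255 = 36465000 N·mm.
Critical point at (x, y) = (87.5, 85) from centroid. f_tx = M·y/J = 905.8 N/mm; f_ty = M·x/J = 932.4 N/mm.
Resultant f_max = √[f_tx² + (f_v + f_ty)²] = √[905.8² + (420.6 + 932.4)²] = 1628 N/mm.
Capacity per unit length: r_n/Ω = (1/2.0) × 0.6 × 620 × (0.707 × 10) = 1315 N/mm.
1628 > 1315 → NOT adequate.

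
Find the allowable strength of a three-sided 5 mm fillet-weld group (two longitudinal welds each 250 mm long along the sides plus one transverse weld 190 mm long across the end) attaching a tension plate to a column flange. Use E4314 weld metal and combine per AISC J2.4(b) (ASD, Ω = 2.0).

E43XX → F_EXX = 430 MPa.
t_e = 0.707 × 5 = 3.535 mm.
R_nwl = 0.6 × 430 × 3.535 × 500 × 10⁻³ = 456 kN (longitudinal, 2 welds).
R_nwt = 0.6 × 430 × 3.535 × 190 × 10⁻³ = 173.3 kN (transverse, base value).
(i) R_nwl + R_nwt = 629.3 kN; (ii) 0.85 R_nwl + 1.5 R_nwt = 647.5 kN.
R_n = max = 647.5 kN [governs: (ii)]; R_n/Ω = 323.8 kN.

R_n/Ω ≈ 324 kN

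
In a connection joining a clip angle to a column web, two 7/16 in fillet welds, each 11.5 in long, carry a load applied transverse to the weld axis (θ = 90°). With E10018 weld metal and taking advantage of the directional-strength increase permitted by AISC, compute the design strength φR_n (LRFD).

E100XX → F_EXX = 100 ksi.
t_e = 0.707 × 0.4375 = 0.3093 in; A_we = 0.3093 × 23 = 7.114 in².
Directional factor: 1.0 + 0.5 sin^1.5(90°) = 1.5.
F_nw = 0.6 × 100 × 1.5 = 90 ksi.
φR_n = 0.75 × 90 × 7.114 = 480.2 kips.

φR_n ≈ 480 kips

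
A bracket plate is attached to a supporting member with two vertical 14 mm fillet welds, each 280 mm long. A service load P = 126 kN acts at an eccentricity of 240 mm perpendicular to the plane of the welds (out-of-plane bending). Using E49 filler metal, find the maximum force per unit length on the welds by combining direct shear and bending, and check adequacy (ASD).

E49XX → F_EXX = 490 MPa.
L_w = 2 × 280 = 560 mm; section modulus (unit throat) S = 2 × L²/6 = 26130 mm².
Direct shear f_v = P/L_w = 126×10³/560 = 225 N/mm.
Moment M = P × e = 126×10³ × 240 = 30240000 N·mm; bending f_b = M/S = 1157 N/mm.
f_max = √(f_v² + f_b²) = √(225² + 1157²) = 1179 N/mm.
r_n/Ω = (1/2.0) × 0.6 × 490 × (0.707 × 14) = 1455 N/mm → adequate.

f_max ≈ 1180 N/mm; adequate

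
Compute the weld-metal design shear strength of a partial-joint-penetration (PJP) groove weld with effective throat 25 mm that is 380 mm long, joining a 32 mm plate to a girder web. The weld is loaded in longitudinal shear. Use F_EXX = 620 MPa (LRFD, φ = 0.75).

Effective throat (given) t_e = 25 mm.
A_we = 25 × 380 = 9500 mm².
F_nw = 0.6 F_EXX = 372 MPa.
φR_n = 0.75 × 372 × 9500 × 10⁻³ = 2650 kN.

φR_n ≈ 2650 kN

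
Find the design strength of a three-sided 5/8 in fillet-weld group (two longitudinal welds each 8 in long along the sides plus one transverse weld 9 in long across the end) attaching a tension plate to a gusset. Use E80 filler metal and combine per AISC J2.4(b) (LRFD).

φR_n ≈ 431 kip

E80XX → F_EXX = 80 ksi.
t_e = 0.707 × 0.625 = 0.4419 in.
R_nwl = 0.6 × 80 × 0.4419 × 16 = 339.4 kip (longitudinal, 2 welds).
R_nwt = 0.6 × 80 × 0.4419 × 9 = 190.9 kip (transverse, base value).
(i) R_nwl + R_nwt = 530.2 kip; (ii) 0.85 R_nwl + 1.5 R_nwt = 574.8 kip.
R_n = max = 574.8 kip [governs: (ii)]; φR_n = 431.1 kip.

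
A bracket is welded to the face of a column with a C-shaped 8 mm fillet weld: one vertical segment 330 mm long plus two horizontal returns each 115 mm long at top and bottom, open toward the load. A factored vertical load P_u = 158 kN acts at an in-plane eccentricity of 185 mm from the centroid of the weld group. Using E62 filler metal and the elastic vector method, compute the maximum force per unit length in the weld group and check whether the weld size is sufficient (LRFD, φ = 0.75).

f_max ≈ 733 N/mm; adequate

E62XX → F_EXX = 620 MPa.
Total weld length L_w = 560 mm. Treat welds as unit-width lines.
Centroid: x̄ = 2×115×57.5 / 560 = 23.62 mm from the vertical weld.
Polar moment about centroid: J = I_x + I_y = [330³/12 + 2×115×165²] + [330×23.62² + 2(115³/12 + 115×33.88²)] = 9958000 mm³.
Direct shear f_v = P/L_w = 158×10³ / 560 = 282.1 N/mm (vertical).
Torsion M = P·e = 158×10³ × 185 = 29230000 N·mm.
Critical point at (x, y) = (91.38, 165) from centroid. f_tx = M·y/J = 484.3 N/mm; f_ty = M·x/J = 268.2 N/mm.
Resultant f_max = √[f_tx² + (f_v + f_ty)²] = √[484.3² + (282.1 + 268.2)²] = 733.1 N/mm.
Capacity per unit length: φr_n = 0.75 × 0.6 × 620 × (0.707 × 8) = 1578 N/mm.
733.1 ≤ 1578 → adequate.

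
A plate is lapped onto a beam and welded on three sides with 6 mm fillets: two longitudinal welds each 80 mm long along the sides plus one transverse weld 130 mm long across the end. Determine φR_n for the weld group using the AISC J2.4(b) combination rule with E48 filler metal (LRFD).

φR_n ≈ 303 kN

E48XX → F_EXX = 480 MPa.
t_e = 0.707 × 6 = 4.242 mm.
R_nwl = 0.6 × 480 × 4.242 × 160 × 10⁻³ = 195.5 kN (longitudinal, 2 welds).
R_nwt = 0.6 × 480 × 4.242 × 130 × 10⁻³ = 158.8 kN (transverse, base value).
(i) R_nwl + R_nwt = 354.3 kN; (ii) 0.85 R_nwl + 1.5 R_nwt = 404.4 kN.
R_n = max = 404.4 kN [governs: (ii)]; φR_n = 303.3 kN.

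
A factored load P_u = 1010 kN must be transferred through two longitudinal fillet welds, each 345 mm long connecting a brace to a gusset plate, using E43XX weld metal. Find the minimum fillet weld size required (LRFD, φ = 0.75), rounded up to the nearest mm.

E43XX → F_EXX = 430 MPa.
Total weld length L = 690 mm.
Required throat t_e = P_u / (φ × 0.6 F_EXX × L) = 1010 / (0.75 × 0.6 × 430 × 690 × 10⁻³) = 7.565 mm.
Required leg w = t_e / 0.707 = 10.7 mm → use 11 mm.

w = 11 mm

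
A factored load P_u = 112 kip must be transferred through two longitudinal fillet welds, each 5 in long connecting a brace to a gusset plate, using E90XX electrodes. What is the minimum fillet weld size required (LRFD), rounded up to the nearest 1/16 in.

w = 7/16 in

E90XX → F_EXX = 90 ksi.
Total weld length L = 10 in.
Required throat t_e = P_u / (φ × 0.6 F_EXX × L) = 112 / (0.75 × 0.6 × 90 × 10) = 0.2765 in.
Required leg w = t_e / 0.707 = 0.3912 in → use 7/16 in.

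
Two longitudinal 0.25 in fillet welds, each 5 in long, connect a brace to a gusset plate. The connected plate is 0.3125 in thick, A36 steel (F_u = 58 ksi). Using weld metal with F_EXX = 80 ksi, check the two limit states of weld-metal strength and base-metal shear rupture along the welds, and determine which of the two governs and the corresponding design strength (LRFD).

φR_n ≈ 63.6 kips (weld metal governs)

t_e = 0.707 × 0.25 = 0.1767 in; L = 10 in.
Weld metal: φR_n = 0.75 × 0.6 × 80 × 0.1767 × 10 = 63.63 kips.
Base metal (shear rupture): φR_n = 0.75 × 0.6 × 58 × 0.3125 × 10 = 81.56 kips.
Governing: weld metal.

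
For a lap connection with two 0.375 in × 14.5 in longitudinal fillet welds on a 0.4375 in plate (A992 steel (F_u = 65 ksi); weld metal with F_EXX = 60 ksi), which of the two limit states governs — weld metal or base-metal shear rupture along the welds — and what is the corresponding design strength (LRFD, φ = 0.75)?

φR_n ≈ 208 kips (weld metal governs)

t_e = 0.707 × 0.375 = 0.2651 in; L = 29 in.
Weld metal: φR_n = 0.75 × 0.6 × 60 × 0.2651 × 29 = 207.6 kips.
Base metal (shear rupture): φR_n = 0.75 × 0.6 × 65 × 0.4375 × 29 = 371.1 kips.
Governing: weld metal.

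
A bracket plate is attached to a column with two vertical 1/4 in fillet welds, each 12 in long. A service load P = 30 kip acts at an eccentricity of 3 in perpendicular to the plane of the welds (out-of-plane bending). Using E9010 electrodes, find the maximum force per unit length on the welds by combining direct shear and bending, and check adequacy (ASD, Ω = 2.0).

E90XX → F_EXX = 90 ksi.
L_w = 2 × 12 = 24 in; section modulus (unit throat) S = 2 × L²/6 = 48 in².
Direct shear f_v = P/L_w = 30/24 = 1.25 kip/in.
Moment M = P × e = 30 × 3 = 90 kip·in; bending f_b = M/S = 1.875 kip/in.
f_max = √(f_v² + f_b²) = √(1.25² + 1.875²) = 2.253 kip/in.
r_n/Ω = (1/2.0) × 0.6 × 90 × (0.707 × 0.25) = 4.772 kip/in → adequate.

f_max ≈ 2.25 kip/in; adequate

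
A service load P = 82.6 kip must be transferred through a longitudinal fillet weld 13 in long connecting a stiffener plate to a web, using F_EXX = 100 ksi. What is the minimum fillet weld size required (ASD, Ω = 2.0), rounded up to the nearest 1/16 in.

w = 5/16 in

Total weld length L = 13 in.
Required throat t_e = P × Ω / (0.6 F_EXX × L) = 82.6 × 2.0 / (0.6 × 100 × 13) = 0.2118 in.
Required leg w = t_e / 0.707 = 0.2996 in → use 5/16 in.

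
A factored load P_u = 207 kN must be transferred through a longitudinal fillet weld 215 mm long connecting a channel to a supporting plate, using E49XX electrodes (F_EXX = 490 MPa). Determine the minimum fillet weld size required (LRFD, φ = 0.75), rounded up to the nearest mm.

Total weld length L = 215 mm.
Required throat t_e = P_u / (φ × 0.6 F_EXX × L) = 207 / (0.75 × 0.6 × 490 × 215 × 10⁻³) = 4.366 mm.
Required leg w = t_e / 0.707 = 6.176 mm → use 7 mm.

w = 7 mm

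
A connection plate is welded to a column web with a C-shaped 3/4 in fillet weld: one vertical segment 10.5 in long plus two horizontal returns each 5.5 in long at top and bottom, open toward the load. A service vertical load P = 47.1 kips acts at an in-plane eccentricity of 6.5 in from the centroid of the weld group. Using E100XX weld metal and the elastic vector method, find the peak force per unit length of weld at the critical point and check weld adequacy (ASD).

f_max ≈ 5.96 kip/in; adequate

E100XX → F_EXX = 100 ksi.
Total weld length L_w = 21.5 in. Treat welds as unit-width lines.
Centroid: x̄ = 2×5.5×2.75 / 21.5 = 1.407 in from the vertical weld.
Polar moment about centroid: J = I_x + I_y = [10.5³/12 + 2×5.5×5.25²] + [10.5×1.407² + 2(5.5³/12 + 5.5×1.343²)] = 468 in³.
Direct shear f_v = P/L_w = 47.1 / 21.5 = 2.191 kip/in (vertical).
Torsion M = P·e = 47.1 × 6.5 = 306.15 kip·in.
Critical point at (x, y) = (4.093, 5.25) from centroid. f_tx = M·y/J = 3.434 kip/in; f_ty = M·x/J = 2.677 kip/in.
Resultant f_max = √[f_tx² + (f_v + f_ty)²] = √[3.434² + (2.191 + 2.677)²] = 5.958 kip/in.
Capacity per unit length: r_n/Ω = (1/2.0) × 0.6 × 100 × (0.707 × 0.75) = 15.91 kip/in.
5.958 ≤ 15.91 → adequate.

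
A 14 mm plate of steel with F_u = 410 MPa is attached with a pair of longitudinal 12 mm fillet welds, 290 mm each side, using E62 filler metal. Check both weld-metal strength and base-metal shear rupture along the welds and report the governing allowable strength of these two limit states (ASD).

R_n/Ω ≈ 915 kN (weld metal governs)

E62XX → F_EXX = 620 MPa.
t_e = 0.707 × 12 = 8.484 mm; L = 580 mm.
Weld metal: R_n/Ω = (1/2.0) × 0.6 × 620 × 8.484 × 580 × 10⁻³ = 915.3 kN.
Base metal (shear rupture): R_n/Ω = (1/2.0) × 0.6 × 410 × 14 × 580 × 10⁻³ = 998.8 kN.
Governing: weld metal.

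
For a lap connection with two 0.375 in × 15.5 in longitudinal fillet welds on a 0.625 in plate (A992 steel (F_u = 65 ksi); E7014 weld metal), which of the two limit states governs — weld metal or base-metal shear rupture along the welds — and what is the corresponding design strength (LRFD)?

φR_n ≈ 259 kip (weld metal governs)

E70XX → F_EXX = 70 ksi.
t_e = 0.707 × 0.375 = 0.2651 in; L = 31 in.
Weld metal: φR_n = 0.75 × 0.6 × 70 × 0.2651 × 31 = 258.9 kip.
Base metal (shear rupture): φR_n = 0.75 × 0.6 × 65 × 0.625 × 31 = 566.7 kip.
Governing: weld metal.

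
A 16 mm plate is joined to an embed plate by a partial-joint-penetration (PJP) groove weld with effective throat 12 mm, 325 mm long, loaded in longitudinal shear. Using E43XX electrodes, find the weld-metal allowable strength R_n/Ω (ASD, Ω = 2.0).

R_n/Ω ≈ 503 kN

E43XX → F_EXX = 430 MPa.
Effective throat (given) t_e = 12 mm.
A_we = 12 × 325 = 3900 mm².
F_nw = 0.6 F_EXX = 258 MPa.
R_n/Ω = (258 × 3900) / 2.0 × 10⁻³ = 503.1 kN.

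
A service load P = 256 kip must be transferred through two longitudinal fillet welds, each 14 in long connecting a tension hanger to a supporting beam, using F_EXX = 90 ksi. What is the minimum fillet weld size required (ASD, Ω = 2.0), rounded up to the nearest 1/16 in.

w = 1/2 in

Total weld length L = 28 in.
Required throat t_e = P × Ω / (0.6 F_EXX × L) = 256 × 2.0 / (0.6 × 90 × 28) = 0.3386 in.
Required leg w = t_e / 0.707 = 0.479 in → use 1/2 in.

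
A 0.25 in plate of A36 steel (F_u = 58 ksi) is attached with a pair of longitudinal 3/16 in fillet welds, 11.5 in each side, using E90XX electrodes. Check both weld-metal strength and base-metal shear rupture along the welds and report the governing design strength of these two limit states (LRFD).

E90XX → F_EXX = 90 ksi.
t_e = 0.707 × 0.1875 = 0.1326 in; L = 23 in.
Weld metal: φR_n = 0.75 × 0.6 × 90 × 0.1326 × 23 = 123.5 kips.
Base metal (shear rupture): φR_n = 0.75 × 0.6 × 58 × 0.25 × 23 = 150.1 kips.
Governing: weld metal.

φR_n ≈ 123 kips (weld metal governs)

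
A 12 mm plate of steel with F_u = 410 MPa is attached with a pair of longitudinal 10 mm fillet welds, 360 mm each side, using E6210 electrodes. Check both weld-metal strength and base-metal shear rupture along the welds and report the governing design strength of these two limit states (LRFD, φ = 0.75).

φR_n ≈ 1420 kN (weld metal governs)

E62XX → F_EXX = 620 MPa.
t_e = 0.707 × 10 = 7.07 mm; L = 720 mm.
Weld metal: φR_n = 0.75 × 0.6 × 620 × 7.07 × 720 × 10⁻³ = 1420 kN.
Base metal (shear rupture): φR_n = 0.75 × 0.6 × 410 × 12 × 720 × 10⁻³ = 1594 kN.
Governing: weld metal.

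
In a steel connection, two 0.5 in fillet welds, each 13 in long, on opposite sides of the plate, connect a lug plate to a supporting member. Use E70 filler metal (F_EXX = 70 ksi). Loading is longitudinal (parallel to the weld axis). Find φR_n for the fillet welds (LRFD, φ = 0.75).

φR_n ≈ 290 kips

Effective throat t_e = 0.707 × 0.5 = 0.3535 in.
Total length L = 26 in; A_we = 0.3535 × 26 = 9.191 in².
F_nw = 0.6 F_EXX = 0.6 × 70 = 42 ksi.
φR_n = 0.75 × 42 × 9.191 = 289.5 kips.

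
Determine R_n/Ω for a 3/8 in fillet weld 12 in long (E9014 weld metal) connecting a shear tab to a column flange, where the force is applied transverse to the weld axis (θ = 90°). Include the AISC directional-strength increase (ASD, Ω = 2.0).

E90XX → F_EXX = 90 ksi.
t_e = 0.707 × 0.375 = 0.2651 in; A_we = 0.2651 × 12 = 3.181 in².
Directional factor: 1.0 + 0.5 sin^1.5(90°) = 1.5.
F_nw = 0.6 × 90 × 1.5 = 81 ksi.
R_n/Ω = (81 × 3.181) / 2.0 = 128.9 kip.

R_n/Ω ≈ 129 kip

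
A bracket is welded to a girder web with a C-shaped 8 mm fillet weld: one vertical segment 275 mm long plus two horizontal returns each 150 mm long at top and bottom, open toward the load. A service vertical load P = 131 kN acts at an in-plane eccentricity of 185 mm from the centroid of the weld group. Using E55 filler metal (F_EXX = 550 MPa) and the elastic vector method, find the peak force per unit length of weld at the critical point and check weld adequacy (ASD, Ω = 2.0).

f_max ≈ 655 N/mm; adequate

Total weld length L_w = 575 mm. Treat welds as unit-width lines.
Centroid: x̄ = 2×150×75 / 575 = 39.13 mm from the vertical weld.
Polar moment about centroid: J = I_x + I_y = [275³/12 + 2×150×137.5²] + [275×39.13² + 2(150³/12 + 150×35.87²)] = 8775000 mm³.
Direct shear f_v = P/L_w = 131×10³ / 575 = 227.8 N/mm (vertical).
Torsion M = P·e = 131×10³ × 185 = 24235000 N·mm.
Critical point at (x, y) = (110.9, 137.5) from centroid. f_tx = M·y/J = 379.8 N/mm; f_ty = M·x/J = 306.2 N/mm.
Resultant f_max = √[f_tx² + (f_v + f_ty)²] = √[379.8² + (227.8 + 306.2)²] = 655.3 N/mm.
Capacity per unit length: r_n/Ω = (1/2.0) × 0.6 × 550 × (0.707 × 8) = 933.2 N/mm.
655.3 ≤ 933.2 → adequate.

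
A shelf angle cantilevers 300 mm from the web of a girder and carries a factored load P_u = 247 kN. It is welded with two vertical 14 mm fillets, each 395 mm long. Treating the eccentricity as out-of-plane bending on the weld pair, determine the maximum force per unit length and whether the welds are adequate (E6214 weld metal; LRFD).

f_max ≈ 1460 N/mm; adequate

E62XX → F_EXX = 620 MPa.
L_w = 2 × 395 = 790 mm; section modulus (unit throat) S = 2 × L²/6 = 52010 mm².
Direct shear f_v = P/L_w = 247×10³/790 = 312.7 N/mm.
Moment M = P × e = 247×10³ × 300 = 74100000 N·mm; bending f_b = M/S = 1425 N/mm.
f_max = √(f_v² + f_b²) = √(312.7² + 1425²) = 1459 N/mm.
φr_n = 0.75 × 0.6 × 620 × (0.707 × 14) = 2762 N/mm → adequate.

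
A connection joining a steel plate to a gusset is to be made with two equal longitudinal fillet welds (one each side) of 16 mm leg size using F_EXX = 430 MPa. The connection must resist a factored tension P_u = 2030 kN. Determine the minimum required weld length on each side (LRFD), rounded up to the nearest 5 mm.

L = 465 mm on each side

Throat t_e = 0.707 × 16 = 11.31 mm.
φr_n = 0.75 × 0.6 × 430 × 11.31 × 10⁻³ = 2.189 kN/mm.
L_req = P_u / φr_n = 2030 / 2.189 = 927.4 mm total.
Per side: 927.4 / 2 = 463.7 mm.
Round up → use L = 465 mm on each side.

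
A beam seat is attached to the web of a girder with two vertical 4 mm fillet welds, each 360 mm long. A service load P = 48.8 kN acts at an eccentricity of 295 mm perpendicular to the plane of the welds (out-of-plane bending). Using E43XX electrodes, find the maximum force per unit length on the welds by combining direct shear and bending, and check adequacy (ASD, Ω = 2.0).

f_max ≈ 340 N/mm; adequate

E43XX → F_EXX = 430 MPa.
L_w = 2 × 360 = 720 mm; section modulus (unit throat) S = 2 × L²/6 = 43200 mm².
Direct shear f_v = P/L_w = 48.8×10³/720 = 67.78 N/mm.
Moment M = P × e = 48.8×10³ × 295 = 14396000 N·mm; bending f_b = M/S = 333.2 N/mm.
f_max = √(f_v² + f_b²) = √(67.78² + 333.2²) = 340.1 N/mm.
r_n/Ω = (1/2.0) × 0.6 × 430 × (0.707 × 4) = 364.8 N/mm → adequate.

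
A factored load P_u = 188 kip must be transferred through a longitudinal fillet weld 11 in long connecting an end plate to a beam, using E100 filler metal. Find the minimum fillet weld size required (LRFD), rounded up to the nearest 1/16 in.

w = 9/16 in

E100XX → F_EXX = 100 ksi.
Total weld length L = 11 in.
Required throat t_e = P_u / (φ × 0.6 F_EXX × L) = 188 / (0.75 × 0.6 × 100 × 11) = 0.3798 in.
Required leg w = t_e / 0.707 = 0.5372 in → use 9/16 in.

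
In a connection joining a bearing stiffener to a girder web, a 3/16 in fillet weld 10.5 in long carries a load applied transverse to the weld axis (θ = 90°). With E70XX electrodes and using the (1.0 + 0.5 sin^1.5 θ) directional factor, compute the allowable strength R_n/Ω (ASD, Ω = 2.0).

R_n/Ω ≈ 43.8 kip

E70XX → F_EXX = 70 ksi.
t_e = 0.707 × 0.1875 = 0.1326 in; A_we = 0.1326 × 10.5 = 1.392 in².
Directional factor: 1.0 + 0.5 sin^1.5(90°) = 1.5.
F_nw = 0.6 × 70 × 1.5 = 63 ksi.
R_n/Ω = (63 × 1.392) / 2.0 = 43.85 kip.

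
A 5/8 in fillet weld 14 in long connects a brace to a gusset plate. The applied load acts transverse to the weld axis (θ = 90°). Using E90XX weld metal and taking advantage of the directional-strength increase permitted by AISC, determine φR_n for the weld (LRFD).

E90XX → F_EXX = 90 ksi.
t_e = 0.707 × 0.625 = 0.4419 in; A_we = 0.4419 × 14 = 6.186 in².
Directional factor: 1.0 + 0.5 sin^1.5(90°) = 1.5.
F_nw = 0.6 × 90 × 1.5 = 81 ksi.
φR_n = 0.75 × 81 × 6.186 = 375.8 kips.

φR_n ≈ 376 kips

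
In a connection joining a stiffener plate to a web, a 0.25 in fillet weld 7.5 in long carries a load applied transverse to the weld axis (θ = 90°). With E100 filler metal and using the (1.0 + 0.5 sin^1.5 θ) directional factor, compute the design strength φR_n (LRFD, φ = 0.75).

E100XX → F_EXX = 100 ksi.
t_e = 0.707 × 0.25 = 0.1767 in; A_we = 0.1767 × 7.5 = 1.326 in².
Directional factor: 1.0 + 0.5 sin^1.5(90°) = 1.5.
F_nw = 0.6 × 100 × 1.5 = 90 ksi.
φR_n = 0.75 × 90 × 1.326 = 89.48 kips.

φR_n ≈ 89.5 kips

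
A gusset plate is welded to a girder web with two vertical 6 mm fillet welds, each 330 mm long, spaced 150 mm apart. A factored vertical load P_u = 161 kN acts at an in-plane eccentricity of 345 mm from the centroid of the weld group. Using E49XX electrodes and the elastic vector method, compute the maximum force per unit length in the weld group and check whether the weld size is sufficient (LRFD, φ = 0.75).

E49XX → F_EXX = 490 MPa.
Total weld length L_w = 660 mm. Treat welds as unit-width lines.
Polar moment about centroid: J = 2[d³/12 + d(b/2)²] = 2[330³/12 + 330×75²] = 9702000 mm³.
Direct shear f_v = P/L_w = 161×10³ / 660 = 243.9 N/mm (vertical).
Torsion M = P·e = 161×10³ × 345 = 55545000 N·mm.
Critical point at (x, y) = (75, 165) from centroid. f_tx = M·y/J = 944.6 N/mm; f_ty = M·x/J = 429.4 N/mm.
Resultant f_max = √[f_tx² + (f_v + f_ty)²] = √[944.6² + (243.9 + 429.4)²] = 1160 N/mm.
Capacity per unit length: φr_n = 0.75 × 0.6 × 490 × (0.707 × 6) = 935.4 N/mm.
1160 > 935.4 → NOT adequate.

f_max ≈ 1160 N/mm; NOT adequate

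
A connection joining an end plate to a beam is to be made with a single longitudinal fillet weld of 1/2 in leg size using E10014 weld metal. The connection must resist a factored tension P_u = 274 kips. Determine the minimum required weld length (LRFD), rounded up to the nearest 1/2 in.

L = 17.5 in

E100XX → F_EXX = 100 ksi.
Throat t_e = 0.707 × 0.5 = 0.3535 in.
φr_n = 0.75 × 0.6 × 100 × 0.3535 = 15.91 kips/in.
L_req = P_u / φr_n = 274 / 15.91 = 17.22 in total.
Round up → use L = 17.5 in.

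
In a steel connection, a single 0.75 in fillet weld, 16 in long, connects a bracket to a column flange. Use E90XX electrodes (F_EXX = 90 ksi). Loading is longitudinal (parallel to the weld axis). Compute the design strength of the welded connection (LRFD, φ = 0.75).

Effective throat t_e = 0.707 × 0.75 = 0.5302 in.
Total length L = 16 in; A_we = 0.5302 × 16 = 8.484 in².
F_nw = 0.6 F_EXX = 0.6 × 90 = 54 ksi.
φR_n = 0.75 × 54 × 8.484 = 343.6 kip.

φR_n ≈ 344 kip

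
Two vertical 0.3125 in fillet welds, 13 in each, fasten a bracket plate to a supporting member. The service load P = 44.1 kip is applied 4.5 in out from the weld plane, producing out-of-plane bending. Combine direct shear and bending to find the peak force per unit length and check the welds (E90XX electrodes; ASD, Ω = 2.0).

E90XX → F_EXX = 90 ksi.
L_w = 2 × 13 = 26 in; section modulus (unit throat) S = 2 × L²/6 = 56.33 in².
Direct shear f_v = P/L_w = 44.1/26 = 1.696 kip/in.
Moment M = P × e = 44.1 × 4.5 = 198.45 kip·in; bending f_b = M/S = 3.523 kip/in.
f_max = √(f_v² + f_b²) = √(1.696² + 3.523²) = 3.91 kip/in.
r_n/Ω = (1/2.0) × 0.6 × 90 × (0.707 × 0.3125) = 5.965 kip/in → adequate.

f_max ≈ 3.91 kip/in; adequate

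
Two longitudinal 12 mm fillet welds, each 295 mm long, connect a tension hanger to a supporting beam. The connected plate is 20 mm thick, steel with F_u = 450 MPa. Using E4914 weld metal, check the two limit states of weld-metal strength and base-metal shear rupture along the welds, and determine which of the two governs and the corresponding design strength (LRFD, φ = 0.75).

φR_n ≈ 1100 kN (weld metal governs)

E49XX → F_EXX = 490 MPa.
t_e = 0.707 × 12 = 8.484 mm; L = 590 mm.
Weld metal: φR_n = 0.75 × 0.6 × 490 × 8.484 × 590 × 10⁻³ = 1104 kN.
Base metal (shear rupture): φR_n = 0.75 × 0.6 × 450 × 20 × 590 × 10⁻³ = 2390 kN.
Governing: weld metal.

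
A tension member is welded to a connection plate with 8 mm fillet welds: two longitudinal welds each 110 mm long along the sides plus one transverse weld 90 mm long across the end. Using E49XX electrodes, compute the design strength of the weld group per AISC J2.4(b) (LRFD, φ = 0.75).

E49XX → F_EXX = 490 MPa.
t_e = 0.707 × 8 = 5.656 mm.
R_nwl = 0.6 × 490 × 5.656 × 220 × 10⁻³ = 365.8 kN (longitudinal, 2 welds).
R_nwt = 0.6 × 490 × 5.656 × 90 × 10⁻³ = 149.7 kN (transverse, base value).
(i) R_nwl + R_nwt = 515.5 kN; (ii) 0.85 R_nwl + 1.5 R_nwt = 535.4 kN.
R_n = max = 535.4 kN [governs: (ii)]; φR_n = 401.6 kN.

φR_n ≈ 402 kN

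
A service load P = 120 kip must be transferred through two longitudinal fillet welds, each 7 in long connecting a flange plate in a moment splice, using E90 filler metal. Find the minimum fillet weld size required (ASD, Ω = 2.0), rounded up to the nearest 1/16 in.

E90XX → F_EXX = 90 ksi.
Total weld length L = 14 in.
Required throat t_e = P × Ω / (0.6 F_EXX × L) = 120 × 2.0 / (0.6 × 90 × 14) = 0.3175 in.
Required leg w = t_e / 0.707 = 0.449 in → use 1/2 in.

w = 1/2 in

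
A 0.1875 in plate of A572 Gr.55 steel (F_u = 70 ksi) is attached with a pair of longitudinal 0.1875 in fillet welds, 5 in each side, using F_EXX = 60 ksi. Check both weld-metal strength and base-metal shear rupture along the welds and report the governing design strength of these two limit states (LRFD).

t_e = 0.707 × 0.1875 = 0.1326 in; L = 10 in.
Weld metal: φR_n = 0.75 × 0.6 × 60 × 0.1326 × 10 = 35.79 kip.
Base metal (shear rupture): φR_n = 0.75 × 0.6 × 70 × 0.1875 × 10 = 59.06 kip.
Governing: weld metal.

φR_n ≈ 35.8 kip (weld metal governs)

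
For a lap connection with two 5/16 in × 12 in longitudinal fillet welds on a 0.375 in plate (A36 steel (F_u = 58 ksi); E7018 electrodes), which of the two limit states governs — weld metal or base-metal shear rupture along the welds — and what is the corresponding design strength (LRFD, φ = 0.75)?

φR_n ≈ 167 kips (weld metal governs)

E70XX → F_EXX = 70 ksi.
t_e = 0.707 × 0.3125 = 0.2209 in; L = 24 in.
Weld metal: φR_n = 0.75 × 0.6 × 70 × 0.2209 × 24 = 167 kips.
Base metal (shear rupture): φR_n = 0.75 × 0.6 × 58 × 0.375 × 24 = 234.9 kips.
Governing: weld metal.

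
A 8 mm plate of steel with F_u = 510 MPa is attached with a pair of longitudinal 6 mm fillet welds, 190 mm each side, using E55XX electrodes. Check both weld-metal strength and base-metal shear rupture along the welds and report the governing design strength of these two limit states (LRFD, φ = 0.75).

φR_n ≈ 399 kN (weld metal governs)

E55XX → F_EXX = 550 MPa.
t_e = 0.707 × 6 = 4.242 mm; L = 380 mm.
Weld metal: φR_n = 0.75 × 0.6 × 550 × 4.242 × 380 × 10⁻³ = 399 kN.
Base metal (shear rupture): φR_n = 0.75 × 0.6 × 510 × 8 × 380 × 10⁻³ = 697.7 kN.
Governing: weld metal.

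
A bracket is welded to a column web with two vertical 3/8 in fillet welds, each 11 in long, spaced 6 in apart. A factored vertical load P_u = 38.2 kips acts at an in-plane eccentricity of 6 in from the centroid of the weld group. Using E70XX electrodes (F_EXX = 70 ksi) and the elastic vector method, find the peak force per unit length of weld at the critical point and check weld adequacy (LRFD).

f_max ≈ 4.52 kip/in; adequate

Total weld length L_w = 22 in. Treat welds as unit-width lines.
Polar moment about centroid: J = 2[d³/12 + d(b/2)²] = 2[11³/12 + 11×3²] = 419.8 in³.
Direct shear f_v = P/L_w = 38.2 / 22 = 1.736 kip/in (vertical).
Torsion M = P·e = 38.2 × 6 = 229.2 kip·in.
Critical point at (x, y) = (3, 5.5) from centroid. f_tx = M·y/J = 3.003 kip/in; f_ty = M·x/J = 1.638 kip/in.
Resultant f_max = √[f_tx² + (f_v + f_ty)²] = √[3.003² + (1.736 + 1.638)²] = 4.517 kip/in.
Capacity per unit length: φr_n = 0.75 × 0.6 × 70 × (0.707 × 0.375) = 8.351 kip/in.
4.517 ≤ 8.351 → adequate.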